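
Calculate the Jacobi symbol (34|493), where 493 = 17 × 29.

0

Pull out 2: since 493 ≡ 5 (mod 8), (2/493) = -1.
Reciprocity: 17 ≡ 1 and 493 ≡ 1 (mod 4), so (17/493) = +(493/17).
Reduce top mod 17: now compute (0/17).
Top reduces to 0: gcd > 1, so the symbol is 0.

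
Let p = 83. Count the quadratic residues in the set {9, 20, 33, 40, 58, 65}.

(9/83) = +1 → QR.
(20/83) = -1 → non-residue.
(33/83) = +1 → QR.
(40/83) = +1 → QR.
(58/83) = -1 → non-residue.
(65/83) = +1 → QR.
Total quadratic residues among the 6: 4.

4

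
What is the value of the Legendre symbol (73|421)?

-1

Euler's criterion: (73/421) ≡ 73^210 (mod 421).
73^2 ≡ 277 (mod 421)
73^4 ≡ 107 (mod 421)
73^8 ≡ 82 (mod 421)
73^16 ≡ 409 (mod 421)
73^32 ≡ 144 (mod 421)
73^64 ≡ 107 (mod 421)
73^128 ≡ 82 (mod 421)
73^210 = 73^(128+64+16+2) ≡ 420 (mod 421).
Result is 420 ≡ −1, so (73/421) = −1.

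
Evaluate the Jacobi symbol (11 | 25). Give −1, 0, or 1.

Reciprocity: 11 ≡ 3 and 25 ≡ 1 (mod 4), so (11/25) = +(25/11).
Reduce top mod 11: now compute (3/11).
Reciprocity: 3 ≡ 3 and 11 ≡ 3 (mod 4), so (3/11) = −(11/3).
Reduce top mod 3: now compute (2/3).
Pull out 2: since 3 ≡ 3 (mod 8), (2/3) = -1.
Reached (1/3) = 1. Collecting the sign flips along the way, the symbol is +1.

1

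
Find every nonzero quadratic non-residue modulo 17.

Square k = 1,…,8 (k and 17−k give the same square):
1²=1, 2²=4, 3²=9, 4²=16, 5²≡8, 6²≡2, 7²≡15, 8²≡13 (mod 17).
The residues are {1, 2, 4, 8, 9, 13, 15, 16}; the non-residues are the remaining 8 nonzero classes.

3, 5, 6, 7, 10, 11, 12, 14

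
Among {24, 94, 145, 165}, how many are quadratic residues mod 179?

1

(24/179) = -1 → non-residue.
(94/179) = -1 → non-residue.
(145/179) = +1 → QR.
(165/179) = -1 → non-residue.
Total quadratic residues among the 4: 1.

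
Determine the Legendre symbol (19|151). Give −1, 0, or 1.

Reciprocity: 19 ≡ 3 and 151 ≡ 3 (mod 4), so (19/151) = −(151/19).
Reduce top mod 19: now compute (18/19).
Pull out 2: since 19 ≡ 3 (mod 8), (2/19) = -1.
Reciprocity: 9 ≡ 1 and 19 ≡ 3 (mod 4), so (9/19) = +(19/9).
Reduce top mod 9: now compute (1/9).
Reached (1/9) = 1. Collecting the sign flips along the way, the symbol is +1.

1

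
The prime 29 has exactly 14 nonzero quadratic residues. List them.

Square k = 1,…,14 (k and 29−k give the same square):
1²=1, 2²=4, 3²=9, 4²=16, 5²=25, 6²≡7, 7²≡20, 8²≡6, 9²≡23, 10²≡13, 11²≡5, 12²≡28, 13²≡24, 14²≡22 (mod 29).
So the quadratic residues mod 29 are {1, 4, 5, 6, 7, 9, 13, 16, 20, 22, 23, 24, 25, 28}.

1 4 5 6 7 9 13 16 20 22 23 24 25 28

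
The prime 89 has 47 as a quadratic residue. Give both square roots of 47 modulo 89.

15, 74

89 ≡ 1 (mod 4), so we find a root by search.
Trying successive values, 15² = 225 ≡ 47 (mod 89). The other root is 89 − 15 = 74.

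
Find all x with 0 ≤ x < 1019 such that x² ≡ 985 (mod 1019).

Since 1019 ≡ 3 (mod 4), a square root of 985 is 985^((1019+1)/4) = 985^255 mod 1019.
Repeated squaring: 985^2≡137, 985^4≡427, 985^8≡947, 985^16≡89, 985^32≡788, 985^64≡373, 985^128≡545 (mod 1019).
985^255 = 985^(128+64+32+16+8+4+2+1) ≡ 405 (mod 1019).
Check: 405² = 164025 ≡ 985 (mod 1019). The two roots are 405 and 614.

405, 614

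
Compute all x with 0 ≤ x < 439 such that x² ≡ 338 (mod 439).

166, 273

Since 439 ≡ 3 (mod 4), a square root of 338 is 338^((439+1)/4) = 338^110 mod 439.
Repeated squaring: 338^2≡104, 338^4≡280, 338^8≡258, 338^16≡275, 338^32≡117, 338^64≡80 (mod 439).
338^110 = 338^(64+32+8+4+2) ≡ 166 (mod 439).
Check: 166² = 27556 ≡ 338 (mod 439). The two roots are 166 and 273.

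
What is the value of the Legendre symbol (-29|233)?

1

First reduce: -29 ≡ 204 (mod 233).
Pull out 2^2: since 233 ≡ 1 (mod 8), (2/233) = +1, so (2/233)^2 = +1.
Reciprocity: 51 ≡ 3 and 233 ≡ 1 (mod 4), so (51/233) = +(233/51).
Reduce top mod 51: now compute (29/51).
Reciprocity: 29 ≡ 1 and 51 ≡ 3 (mod 4), so (29/51) = +(51/29).
Reduce top mod 29: now compute (22/29).
Pull out 2: since 29 ≡ 5 (mod 8), (2/29) = -1.
Reciprocity: 11 ≡ 3 and 29 ≡ 1 (mod 4), so (11/29) = +(29/11).
Reduce top mod 11: now compute (7/11).
Reciprocity: 7 ≡ 3 and 11 ≡ 3 (mod 4), so (7/11) = −(11/7).
Reduce top mod 7: now compute (4/7).
Pull out 2^2: since 7 ≡ 7 (mod 8), (2/7) = +1, so (2/7)^2 = +1.
Reached (1/7) = 1. Collecting the sign flips along the way, the symbol is +1.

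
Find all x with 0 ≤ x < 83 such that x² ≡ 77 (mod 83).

Since 83 ≡ 3 (mod 4), a square root of 77 is 77^((83+1)/4) = 77^21 mod 83.
Repeated squaring: 77^2≡36, 77^4≡51, 77^8≡28, 77^16≡37 (mod 83).
77^21 = 77^(16+4+1) ≡ 49 (mod 83).
Check: 49² = 2401 ≡ 77 (mod 83). The two roots are 34 and 49.

34, 49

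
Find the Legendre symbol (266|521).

1

Pull out 2: since 521 ≡ 1 (mod 8), (2/521) = +1.
Reciprocity: 133 ≡ 1 and 521 ≡ 1 (mod 4), so (133/521) = +(521/133).
Reduce top mod 133: now compute (122/133).
Pull out 2: since 133 ≡ 5 (mod 8), (2/133) = -1.
Reciprocity: 61 ≡ 1 and 133 ≡ 1 (mod 4), so (61/133) = +(133/61).
Reduce top mod 61: now compute (11/61).
Reciprocity: 11 ≡ 3 and 61 ≡ 1 (mod 4), so (11/61) = +(61/11).
Reduce top mod 11: now compute (6/11).
Pull out 2: since 11 ≡ 3 (mod 8), (2/11) = -1.
Reciprocity: 3 ≡ 3 and 11 ≡ 3 (mod 4), so (3/11) = −(11/3).
Reduce top mod 3: now compute (2/3).
Pull out 2: since 3 ≡ 3 (mod 8), (2/3) = -1.
Reached (1/3) = 1. Collecting the sign flips along the way, the symbol is +1.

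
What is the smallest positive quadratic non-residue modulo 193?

5

(2/193) = +1, so 2 is a residue.
(3/193) = +1, so 3 is a residue.
(4/193) = +1, so 4 is a residue.
(5/193) = −1, so 5 is the smallest positive non-residue mod 193.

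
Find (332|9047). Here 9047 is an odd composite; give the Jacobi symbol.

Pull out 2^2: since 9047 ≡ 7 (mod 8), (2/9047) = +1, so (2/9047)^2 = +1.
Reciprocity: 83 ≡ 3 and 9047 ≡ 3 (mod 4), so (83/9047) = −(9047/83).
Reduce top mod 83: now compute (0/83).
Top reduces to 0: gcd > 1, so the symbol is 0.

0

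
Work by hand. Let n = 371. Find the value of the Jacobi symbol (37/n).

Reciprocity: 37 ≡ 1 and 371 ≡ 3 (mod 4), so (37/371) = +(371/37).
Reduce top mod 37: now compute (1/37).
Reached (1/37) = 1. Collecting the sign flips along the way, the symbol is +1.

1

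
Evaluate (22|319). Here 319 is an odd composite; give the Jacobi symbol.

Pull out 2: since 319 ≡ 7 (mod 8), (2/319) = +1.
Reciprocity: 11 ≡ 3 and 319 ≡ 3 (mod 4), so (11/319) = −(319/11).
Reduce top mod 11: now compute (0/11).
Top reduces to 0: gcd > 1, so the symbol is 0.

0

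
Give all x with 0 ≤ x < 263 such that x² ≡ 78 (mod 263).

128, 135

Since 263 ≡ 3 (mod 4), a square root of 78 is 78^((263+1)/4) = 78^66 mod 263.
Repeated squaring: 78^2≡35, 78^4≡173, 78^8≡210, 78^16≡179, 78^32≡218, 78^64≡184 (mod 263).
78^66 = 78^(64+2) ≡ 128 (mod 263).
Check: 128² = 16384 ≡ 78 (mod 263). The two roots are 128 and 135.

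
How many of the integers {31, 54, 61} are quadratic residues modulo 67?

1

(31/67) = -1 → non-residue.
(54/67) = +1 → QR.
(61/67) = -1 → non-residue.
Total quadratic residues among the 3: 1.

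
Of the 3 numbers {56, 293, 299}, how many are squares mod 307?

2

(56/307) = -1 → non-residue.
(293/307) = +1 → QR.
(299/307) = +1 → QR.
Total quadratic residues among the 3: 2.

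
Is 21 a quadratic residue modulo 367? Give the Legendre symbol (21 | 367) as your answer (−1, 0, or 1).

-1

Reciprocity: 21 ≡ 1 and 367 ≡ 3 (mod 4), so (21/367) = +(367/21).
Reduce top mod 21: now compute (10/21).
Pull out 2: since 21 ≡ 5 (mod 8), (2/21) = -1.
Reciprocity: 5 ≡ 1 and 21 ≡ 1 (mod 4), so (5/21) = +(21/5).
Reduce top mod 5: now compute (1/5).
Reached (1/5) = 1. Collecting the sign flips along the way, the symbol is -1.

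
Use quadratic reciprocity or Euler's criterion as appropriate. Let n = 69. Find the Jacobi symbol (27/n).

0

Reciprocity: 27 ≡ 3 and 69 ≡ 1 (mod 4), so (27/69) = +(69/27).
Reduce top mod 27: now compute (15/27).
Reciprocity: 15 ≡ 3 and 27 ≡ 3 (mod 4), so (15/27) = −(27/15).
Reduce top mod 15: now compute (12/15).
Pull out 2^2: since 15 ≡ 7 (mod 8), (2/15) = +1, so (2/15)^2 = +1.
Reciprocity: 3 ≡ 3 and 15 ≡ 3 (mod 4), so (3/15) = −(15/3).
Reduce top mod 3: now compute (0/3).
Top reduces to 0: gcd > 1, so the symbol is 0.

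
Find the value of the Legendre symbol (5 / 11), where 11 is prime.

Reciprocity: 5 ≡ 1 and 11 ≡ 3 (mod 4), so (5/11) = +(11/5).
Reduce top mod 5: now compute (1/5).
Reached (1/5) = 1. Collecting the sign flips along the way, the symbol is +1.

1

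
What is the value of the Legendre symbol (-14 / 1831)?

1

First reduce: -14 ≡ 1817 (mod 1831).
Reciprocity: 1817 ≡ 1 and 1831 ≡ 3 (mod 4), so (1817/1831) = +(1831/1817).
Reduce top mod 1817: now compute (14/1817).
Pull out 2: since 1817 ≡ 1 (mod 8), (2/1817) = +1.
Reciprocity: 7 ≡ 3 and 1817 ≡ 1 (mod 4), so (7/1817) = +(1817/7).
Reduce top mod 7: now compute (4/7).
Pull out 2^2: since 7 ≡ 7 (mod 8), (2/7) = +1, so (2/7)^2 = +1.
Reached (1/7) = 1. Collecting the sign flips along the way, the symbol is +1.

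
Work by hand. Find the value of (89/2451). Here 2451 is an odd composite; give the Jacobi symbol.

Reciprocity: 89 ≡ 1 and 2451 ≡ 3 (mod 4), so (89/2451) = +(2451/89).
Reduce top mod 89: now compute (48/89).
Pull out 2^4: since 89 ≡ 1 (mod 8), (2/89) = +1, so (2/89)^4 = +1.
Reciprocity: 3 ≡ 3 and 89 ≡ 1 (mod 4), so (3/89) = +(89/3).
Reduce top mod 3: now compute (2/3).
Pull out 2: since 3 ≡ 3 (mod 8), (2/3) = -1.
Reached (1/3) = 1. Collecting the sign flips along the way, the symbol is -1.

-1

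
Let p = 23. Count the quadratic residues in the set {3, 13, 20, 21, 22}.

2

(3/23) = +1 → QR.
(13/23) = +1 → QR.
(20/23) = -1 → non-residue.
(21/23) = -1 → non-residue.
(22/23) = -1 → non-residue.
Total quadratic residues among the 5: 2.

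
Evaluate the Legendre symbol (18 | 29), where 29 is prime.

Pull out 2: since 29 ≡ 5 (mod 8), (2/29) = -1.
Reciprocity: 9 ≡ 1 and 29 ≡ 1 (mod 4), so (9/29) = +(29/9).
Reduce top mod 9: now compute (2/9).
Pull out 2: since 9 ≡ 1 (mod 8), (2/9) = +1.
Reached (1/9) = 1. Collecting the sign flips along the way, the symbol is -1.

-1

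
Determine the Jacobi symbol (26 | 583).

-1

Pull out 2: since 583 ≡ 7 (mod 8), (2/583) = +1.
Reciprocity: 13 ≡ 1 and 583 ≡ 3 (mod 4), so (13/583) = +(583/13).
Reduce top mod 13: now compute (11/13).
Reciprocity: 11 ≡ 3 and 13 ≡ 1 (mod 4), so (11/13) = +(13/11).
Reduce top mod 11: now compute (2/11).
Pull out 2: since 11 ≡ 3 (mod 8), (2/11) = -1.
Reached (1/11) = 1. Collecting the sign flips along the way, the symbol is -1.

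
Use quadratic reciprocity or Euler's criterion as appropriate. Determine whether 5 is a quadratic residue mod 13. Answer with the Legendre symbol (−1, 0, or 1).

Reciprocity: 5 ≡ 1 and 13 ≡ 1 (mod 4), so (5/13) = +(13/5).
Reduce top mod 5: now compute (3/5).
Reciprocity: 3 ≡ 3 and 5 ≡ 1 (mod 4), so (3/5) = +(5/3).
Reduce top mod 3: now compute (2/3).
Pull out 2: since 3 ≡ 3 (mod 8), (2/3) = -1.
Reached (1/3) = 1. Collecting the sign flips along the way, the symbol is -1.

-1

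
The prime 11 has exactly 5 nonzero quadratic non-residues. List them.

2, 6, 7, 8, 10

Square k = 1,…,5 (k and 11−k give the same square):
1²=1, 2²=4, 3²=9, 4²≡5, 5²≡3 (mod 11).
The residues are {1, 3, 4, 5, 9}; the non-residues are the remaining 5 nonzero classes.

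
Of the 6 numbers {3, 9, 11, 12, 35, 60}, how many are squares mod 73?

4

(3/73) = +1 → QR.
(9/73) = +1 → QR.
(11/73) = -1 → non-residue.
(12/73) = +1 → QR.
(35/73) = +1 → QR.
(60/73) = -1 → non-residue.
Total quadratic residues among the 6: 4.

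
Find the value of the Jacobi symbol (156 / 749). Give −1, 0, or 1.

Pull out 2^2: since 749 ≡ 5 (mod 8), (2/749) = -1, so (2/749)^2 = +1.
Reciprocity: 39 ≡ 3 and 749 ≡ 1 (mod 4), so (39/749) = +(749/39).
Reduce top mod 39: now compute (8/39).
Pull out 2^3: since 39 ≡ 7 (mod 8), (2/39) = +1, so (2/39)^3 = +1.
Reached (1/39) = 1. Collecting the sign flips along the way, the symbol is +1.

1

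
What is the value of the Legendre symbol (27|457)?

1

Reciprocity: 27 ≡ 3 and 457 ≡ 1 (mod 4), so (27/457) = +(457/27).
Reduce top mod 27: now compute (25/27).
Reciprocity: 25 ≡ 1 and 27 ≡ 3 (mod 4), so (25/27) = +(27/25).
Reduce top mod 25: now compute (2/25).
Pull out 2: since 25 ≡ 1 (mod 8), (2/25) = +1.
Reached (1/25) = 1. Collecting the sign flips along the way, the symbol is +1.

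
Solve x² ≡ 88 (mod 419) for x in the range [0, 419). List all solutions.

42, 377

Since 419 ≡ 3 (mod 4), a square root of 88 is 88^((419+1)/4) = 88^105 mod 419.
Repeated squaring: 88^2≡202, 88^4≡161, 88^8≡362, 88^16≡316, 88^32≡134, 88^64≡358 (mod 419).
88^105 = 88^(64+32+8+1) ≡ 377 (mod 419).
Check: 377² = 142129 ≡ 88 (mod 419). The two roots are 42 and 377.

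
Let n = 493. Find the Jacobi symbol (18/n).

-1

Pull out 2: since 493 ≡ 5 (mod 8), (2/493) = -1.
Reciprocity: 9 ≡ 1 and 493 ≡ 1 (mod 4), so (9/493) = +(493/9).
Reduce top mod 9: now compute (7/9).
Reciprocity: 7 ≡ 3 and 9 ≡ 1 (mod 4), so (7/9) = +(9/7).
Reduce top mod 7: now compute (2/7).
Pull out 2: since 7 ≡ 7 (mod 8), (2/7) = +1.
Reached (1/7) = 1. Collecting the sign flips along the way, the symbol is -1.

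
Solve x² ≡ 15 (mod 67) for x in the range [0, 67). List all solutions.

22, 45

Since 67 ≡ 3 (mod 4), a square root of 15 is 15^((67+1)/4) = 15^17 mod 67.
Repeated squaring: 15^2≡24, 15^4≡40, 15^8≡59, 15^16≡64 (mod 67).
15^17 = 15^(16+1) ≡ 22 (mod 67).
Check: 22² = 484 ≡ 15 (mod 67). The two roots are 22 and 45.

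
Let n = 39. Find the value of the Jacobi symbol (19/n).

Reciprocity: 19 ≡ 3 and 39 ≡ 3 (mod 4), so (19/39) = −(39/19).
Reduce top mod 19: now compute (1/19).
Reached (1/19) = 1. Collecting the sign flips along the way, the symbol is -1.

-1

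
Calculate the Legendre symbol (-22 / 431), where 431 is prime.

First reduce: -22 ≡ 409 (mod 431).
Reciprocity: 409 ≡ 1 and 431 ≡ 3 (mod 4), so (409/431) = +(431/409).
Reduce top mod 409: now compute (22/409).
Pull out 2: since 409 ≡ 1 (mod 8), (2/409) = +1.
Reciprocity: 11 ≡ 3 and 409 ≡ 1 (mod 4), so (11/409) = +(409/11).
Reduce top mod 11: now compute (2/11).
Pull out 2: since 11 ≡ 3 (mod 8), (2/11) = -1.
Reached (1/11) = 1. Collecting the sign flips along the way, the symbol is -1.

-1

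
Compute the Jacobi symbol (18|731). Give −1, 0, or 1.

Pull out 2: since 731 ≡ 3 (mod 8), (2/731) = -1.
Reciprocity: 9 ≡ 1 and 731 ≡ 3 (mod 4), so (9/731) = +(731/9).
Reduce top mod 9: now compute (2/9).
Pull out 2: since 9 ≡ 1 (mod 8), (2/9) = +1.
Reached (1/9) = 1. Collecting the sign flips along the way, the symbol is -1.

-1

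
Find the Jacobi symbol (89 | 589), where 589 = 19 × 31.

1

Reciprocity: 89 ≡ 1 and 589 ≡ 1 (mod 4), so (89/589) = +(589/89).
Reduce top mod 89: now compute (55/89).
Reciprocity: 55 ≡ 3 and 89 ≡ 1 (mod 4), so (55/89) = +(89/55).
Reduce top mod 55: now compute (34/55).
Pull out 2: since 55 ≡ 7 (mod 8), (2/55) = +1.
Reciprocity: 17 ≡ 1 and 55 ≡ 3 (mod 4), so (17/55) = +(55/17).
Reduce top mod 17: now compute (4/17).
Pull out 2^2: since 17 ≡ 1 (mod 8), (2/17) = +1, so (2/17)^2 = +1.
Reached (1/17) = 1. Collecting the sign flips along the way, the symbol is +1.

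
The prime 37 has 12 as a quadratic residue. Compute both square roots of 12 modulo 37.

37 ≡ 1 (mod 4), so we find a root by search.
Trying successive values, 7² = 49 ≡ 12 (mod 37). The other root is 37 − 7 = 30.

7, 30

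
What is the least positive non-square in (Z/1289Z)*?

3

(2/1289) = +1, so 2 is a residue.
(3/1289) = −1, so 3 is the smallest positive non-residue mod 1289.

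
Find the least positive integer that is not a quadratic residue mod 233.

(2/233) = +1, so 2 is a residue.
(3/233) = −1, so 3 is the smallest positive non-residue mod 233.

3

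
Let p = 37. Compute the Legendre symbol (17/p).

-1

Reciprocity: 17 ≡ 1 and 37 ≡ 1 (mod 4), so (17/37) = +(37/17).
Reduce top mod 17: now compute (3/17).
Reciprocity: 3 ≡ 3 and 17 ≡ 1 (mod 4), so (3/17) = +(17/3).
Reduce top mod 3: now compute (2/3).
Pull out 2: since 3 ≡ 3 (mod 8), (2/3) = -1.
Reached (1/3) = 1. Collecting the sign flips along the way, the symbol is -1.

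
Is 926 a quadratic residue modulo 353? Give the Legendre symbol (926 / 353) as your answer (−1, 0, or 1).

First reduce: 926 ≡ 220 (mod 353).
Pull out 2^2: since 353 ≡ 1 (mod 8), (2/353) = +1, so (2/353)^2 = +1.
Reciprocity: 55 ≡ 3 and 353 ≡ 1 (mod 4), so (55/353) = +(353/55).
Reduce top mod 55: now compute (23/55).
Reciprocity: 23 ≡ 3 and 55 ≡ 3 (mod 4), so (23/55) = −(55/23).
Reduce top mod 23: now compute (9/23).
Reciprocity: 9 ≡ 1 and 23 ≡ 3 (mod 4), so (9/23) = +(23/9).
Reduce top mod 9: now compute (5/9).
Reciprocity: 5 ≡ 1 and 9 ≡ 1 (mod 4), so (5/9) = +(9/5).
Reduce top mod 5: now compute (4/5).
Pull out 2^2: since 5 ≡ 5 (mod 8), (2/5) = -1, so (2/5)^2 = +1.
Reached (1/5) = 1. Collecting the sign flips along the way, the symbol is -1.

-1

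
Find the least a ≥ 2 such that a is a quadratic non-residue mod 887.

(2/887) = +1, so 2 is a residue.
(3/887) = +1, so 3 is a residue.
(4/887) = +1, so 4 is a residue.
(5/887) = −1, so 5 is the smallest positive non-residue mod 887.

5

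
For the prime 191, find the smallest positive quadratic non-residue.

(2/191) = +1, so 2 is a residue.
(3/191) = +1, so 3 is a residue.
(4/191) = +1, so 4 is a residue.
(5/191) = +1, so 5 is a residue.
(6/191) = +1, so 6 is a residue.
(7/191) = −1, so 7 is the smallest positive non-residue mod 191.

7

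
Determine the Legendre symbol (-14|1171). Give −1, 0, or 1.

-1

First reduce: -14 ≡ 1157 (mod 1171).
Reciprocity: 1157 ≡ 1 and 1171 ≡ 3 (mod 4), so (1157/1171) = +(1171/1157).
Reduce top mod 1157: now compute (14/1157).
Pull out 2: since 1157 ≡ 5 (mod 8), (2/1157) = -1.
Reciprocity: 7 ≡ 3 and 1157 ≡ 1 (mod 4), so (7/1157) = +(1157/7).
Reduce top mod 7: now compute (2/7).
Pull out 2: since 7 ≡ 7 (mod 8), (2/7) = +1.
Reached (1/7) = 1. Collecting the sign flips along the way, the symbol is -1.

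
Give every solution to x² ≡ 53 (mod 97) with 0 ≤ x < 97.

21, 76

97 ≡ 1 (mod 4), so we find a root by search.
Trying successive values, 21² = 441 ≡ 53 (mod 97). The other root is 97 − 21 = 76.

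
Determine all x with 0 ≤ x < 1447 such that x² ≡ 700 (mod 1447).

Since 1447 ≡ 3 (mod 4), a square root of 700 is 700^((1447+1)/4) = 700^362 mod 1447.
Repeated squaring: 700^2≡914, 700^4≡477, 700^8≡350, 700^16≡952, 700^32≡482, 700^64≡804, 700^128≡1054, 700^256≡1067 (mod 1447).
700^362 = 700^(256+64+32+8+2) ≡ 1376 (mod 1447).
Check: 1376² = 1893376 ≡ 700 (mod 1447). The two roots are 71 and 1376.

71, 1376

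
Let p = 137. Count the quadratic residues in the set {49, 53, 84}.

1

(49/137) = +1 → QR.
(53/137) = -1 → non-residue.
(84/137) = -1 → non-residue.
Total quadratic residues among the 3: 1.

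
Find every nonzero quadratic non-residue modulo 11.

Square k = 1,…,5 (k and 11−k give the same square):
1²=1, 2²=4, 3²=9, 4²≡5, 5²≡3 (mod 11).
The residues are {1, 3, 4, 5, 9}; the non-residues are the remaining 5 nonzero classes.

2 6 7 8 10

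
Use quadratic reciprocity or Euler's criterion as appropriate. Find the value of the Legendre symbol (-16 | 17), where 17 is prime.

Euler's criterion: (-16/17) ≡ 1^8 (mod 17).
1^2 ≡ 1 (mod 17)
1^4 ≡ 1 (mod 17)
1^8 ≡ 1 (mod 17)
1^8 = 1^(8) ≡ 1 (mod 17).
Result is 1, so (-16/17) = 1.

1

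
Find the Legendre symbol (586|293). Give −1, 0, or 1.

0

First reduce: 586 ≡ 0 (mod 293).
Top reduces to 0: gcd > 1, so the symbol is 0.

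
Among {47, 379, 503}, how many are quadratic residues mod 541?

1

(47/541) = +1 → QR.
(379/541) = -1 → non-residue.
(503/541) = -1 → non-residue.
Total quadratic residues among the 3: 1.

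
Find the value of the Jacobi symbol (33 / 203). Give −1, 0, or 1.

-1

Reciprocity: 33 ≡ 1 and 203 ≡ 3 (mod 4), so (33/203) = +(203/33).
Reduce top mod 33: now compute (5/33).
Reciprocity: 5 ≡ 1 and 33 ≡ 1 (mod 4), so (5/33) = +(33/5).
Reduce top mod 5: now compute (3/5).
Reciprocity: 3 ≡ 3 and 5 ≡ 1 (mod 4), so (3/5) = +(5/3).
Reduce top mod 3: now compute (2/3).
Pull out 2: since 3 ≡ 3 (mod 8), (2/3) = -1.
Reached (1/3) = 1. Collecting the sign flips along the way, the symbol is -1.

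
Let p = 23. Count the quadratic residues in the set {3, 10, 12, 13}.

(3/23) = +1 → QR.
(10/23) = -1 → non-residue.
(12/23) = +1 → QR.
(13/23) = +1 → QR.
Total quadratic residues among the 4: 3.

3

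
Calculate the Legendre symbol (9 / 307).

1

Reciprocity: 9 ≡ 1 and 307 ≡ 3 (mod 4), so (9/307) = +(307/9).
Reduce top mod 9: now compute (1/9).
Reached (1/9) = 1. Collecting the sign flips along the way, the symbol is +1.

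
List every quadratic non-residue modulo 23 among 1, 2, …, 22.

5 7 10 11 14 15 17 19 20 21 22

Square k = 1,…,11 (k and 23−k give the same square):
1²=1, 2²=4, 3²=9, 4²=16, 5²≡2, 6²≡13, 7²≡3, 8²≡18, 9²≡12, 10²≡8, 11²≡6 (mod 23).
The residues are {1, 2, 3, 4, 6, 8, 9, 12, 13, 16, 18}; the non-residues are the remaining 11 nonzero classes.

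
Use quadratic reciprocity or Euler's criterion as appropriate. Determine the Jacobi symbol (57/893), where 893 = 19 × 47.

0

Reciprocity: 57 ≡ 1 and 893 ≡ 1 (mod 4), so (57/893) = +(893/57).
Reduce top mod 57: now compute (38/57).
Pull out 2: since 57 ≡ 1 (mod 8), (2/57) = +1.
Reciprocity: 19 ≡ 3 and 57 ≡ 1 (mod 4), so (19/57) = +(57/19).
Reduce top mod 19: now compute (0/19).
Top reduces to 0: gcd > 1, so the symbol is 0.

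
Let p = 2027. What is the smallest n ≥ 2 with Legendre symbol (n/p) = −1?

2

(2/2027) = −1, so 2 is the smallest positive non-residue mod 2027.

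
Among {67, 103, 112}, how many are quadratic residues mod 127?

1

(67/127) = -1 → non-residue.
(103/127) = +1 → QR.
(112/127) = -1 → non-residue.
Total quadratic residues among the 3: 1.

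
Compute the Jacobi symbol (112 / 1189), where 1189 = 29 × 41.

-1

Pull out 2^4: since 1189 ≡ 5 (mod 8), (2/1189) = -1, so (2/1189)^4 = +1.
Reciprocity: 7 ≡ 3 and 1189 ≡ 1 (mod 4), so (7/1189) = +(1189/7).
Reduce top mod 7: now compute (6/7).
Pull out 2: since 7 ≡ 7 (mod 8), (2/7) = +1.
Reciprocity: 3 ≡ 3 and 7 ≡ 3 (mod 4), so (3/7) = −(7/3).
Reduce top mod 3: now compute (1/3).
Reached (1/3) = 1. Collecting the sign flips along the way, the symbol is -1.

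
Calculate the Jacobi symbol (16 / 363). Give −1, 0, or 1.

Pull out 2^4: since 363 ≡ 3 (mod 8), (2/363) = -1, so (2/363)^4 = +1.
Reached (1/363) = 1. Collecting the sign flips along the way, the symbol is +1.

1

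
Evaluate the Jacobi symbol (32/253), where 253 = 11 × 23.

-1

Pull out 2^5: since 253 ≡ 5 (mod 8), (2/253) = -1, so (2/253)^5 = -1.
Reached (1/253) = 1. Collecting the sign flips along the way, the symbol is -1.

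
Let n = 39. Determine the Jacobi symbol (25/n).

1

Reciprocity: 25 ≡ 1 and 39 ≡ 3 (mod 4), so (25/39) = +(39/25).
Reduce top mod 25: now compute (14/25).
Pull out 2: since 25 ≡ 1 (mod 8), (2/25) = +1.
Reciprocity: 7 ≡ 3 and 25 ≡ 1 (mod 4), so (7/25) = +(25/7).
Reduce top mod 7: now compute (4/7).
Pull out 2^2: since 7 ≡ 7 (mod 8), (2/7) = +1, so (2/7)^2 = +1.
Reached (1/7) = 1. Collecting the sign flips along the way, the symbol is +1.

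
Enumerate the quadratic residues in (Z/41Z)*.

1, 2, 4, 5, 8, 9, 10, 16, 18, 20, 21, 23, 25, 31, 32, 33, 36, 37, 39, 40

Square k = 1,…,20 (k and 41−k give the same square):
1²=1, 2²=4, 3²=9, 4²=16, 5²=25, 6²=36, 7²≡8, 8²≡23, 9²≡40, 10²≡18, 11²≡39, 12²≡21, 13²≡5, 14²≡32, 15²≡20, 16²≡10, 17²≡2, 18²≡37, 19²≡33, 20²≡31 (mod 41).
So the quadratic residues mod 41 are {1, 2, 4, 5, 8, 9, 10, 16, 18, 20, 21, 23, 25, 31, 32, 33, 36, 37, 39, 40}.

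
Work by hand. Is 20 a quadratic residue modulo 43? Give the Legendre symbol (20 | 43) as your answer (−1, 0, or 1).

-1

Pull out 2^2: since 43 ≡ 3 (mod 8), (2/43) = -1, so (2/43)^2 = +1.
Reciprocity: 5 ≡ 1 and 43 ≡ 3 (mod 4), so (5/43) = +(43/5).
Reduce top mod 5: now compute (3/5).
Reciprocity: 3 ≡ 3 and 5 ≡ 1 (mod 4), so (3/5) = +(5/3).
Reduce top mod 3: now compute (2/3).
Pull out 2: since 3 ≡ 3 (mod 8), (2/3) = -1.
Reached (1/3) = 1. Collecting the sign flips along the way, the symbol is -1.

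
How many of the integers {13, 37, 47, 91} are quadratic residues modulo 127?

3

(13/127) = +1 → QR.
(37/127) = +1 → QR.
(47/127) = +1 → QR.
(91/127) = -1 → non-residue.
Total quadratic residues among the 4: 3.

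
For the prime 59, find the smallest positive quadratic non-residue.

(2/59) = −1, so 2 is the smallest positive non-residue mod 59.

2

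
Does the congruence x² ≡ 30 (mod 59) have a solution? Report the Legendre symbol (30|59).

-1

Pull out 2: since 59 ≡ 3 (mod 8), (2/59) = -1.
Reciprocity: 15 ≡ 3 and 59 ≡ 3 (mod 4), so (15/59) = −(59/15).
Reduce top mod 15: now compute (14/15).
Pull out 2: since 15 ≡ 7 (mod 8), (2/15) = +1.
Reciprocity: 7 ≡ 3 and 15 ≡ 3 (mod 4), so (7/15) = −(15/7).
Reduce top mod 7: now compute (1/7).
Reached (1/7) = 1. Collecting the sign flips along the way, the symbol is -1.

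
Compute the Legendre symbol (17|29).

-1

Reciprocity: 17 ≡ 1 and 29 ≡ 1 (mod 4), so (17/29) = +(29/17).
Reduce top mod 17: now compute (12/17).
Pull out 2^2: since 17 ≡ 1 (mod 8), (2/17) = +1, so (2/17)^2 = +1.
Reciprocity: 3 ≡ 3 and 17 ≡ 1 (mod 4), so (3/17) = +(17/3).
Reduce top mod 3: now compute (2/3).
Pull out 2: since 3 ≡ 3 (mod 8), (2/3) = -1.
Reached (1/3) = 1. Collecting the sign flips along the way, the symbol is -1.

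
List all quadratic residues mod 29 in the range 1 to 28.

1 4 5 6 7 9 13 16 20 22 23 24 25 28

Square k = 1,…,14 (k and 29−k give the same square):
1²=1, 2²=4, 3²=9, 4²=16, 5²=25, 6²≡7, 7²≡20, 8²≡6, 9²≡23, 10²≡13, 11²≡5, 12²≡28, 13²≡24, 14²≡22 (mod 29).
So the quadratic residues mod 29 are {1, 4, 5, 6, 7, 9, 13, 16, 20, 22, 23, 24, 25, 28}.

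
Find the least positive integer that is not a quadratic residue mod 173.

2

(2/173) = −1, so 2 is the smallest positive non-residue mod 173.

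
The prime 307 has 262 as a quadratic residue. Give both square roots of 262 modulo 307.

55, 252

Since 307 ≡ 3 (mod 4), a square root of 262 is 262^((307+1)/4) = 262^77 mod 307.
Repeated squaring: 262^2≡183, 262^4≡26, 262^8≡62, 262^16≡160, 262^32≡119, 262^64≡39 (mod 307).
262^77 = 262^(64+8+4+1) ≡ 252 (mod 307).
Check: 252² = 63504 ≡ 262 (mod 307). The two roots are 55 and 252.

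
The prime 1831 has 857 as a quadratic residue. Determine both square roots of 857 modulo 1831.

Since 1831 ≡ 3 (mod 4), a square root of 857 is 857^((1831+1)/4) = 857^458 mod 1831.
Repeated squaring: 857^2≡218, 857^4≡1749, 857^8≡1231, 857^16≡1124, 857^32≡1817, 857^64≡196, 857^128≡1796, 857^256≡1225 (mod 1831).
857^458 = 857^(256+128+64+8+2) ≡ 485 (mod 1831).
Check: 485² = 235225 ≡ 857 (mod 1831). The two roots are 485 and 1346.

485, 1346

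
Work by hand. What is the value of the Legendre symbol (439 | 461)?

Reciprocity: 439 ≡ 3 and 461 ≡ 1 (mod 4), so (439/461) = +(461/439).
Reduce top mod 439: now compute (22/439).
Pull out 2: since 439 ≡ 7 (mod 8), (2/439) = +1.
Reciprocity: 11 ≡ 3 and 439 ≡ 3 (mod 4), so (11/439) = −(439/11).
Reduce top mod 11: now compute (10/11).
Pull out 2: since 11 ≡ 3 (mod 8), (2/11) = -1.
Reciprocity: 5 ≡ 1 and 11 ≡ 3 (mod 4), so (5/11) = +(11/5).
Reduce top mod 5: now compute (1/5).
Reached (1/5) = 1. Collecting the sign flips along the way, the symbol is +1.

1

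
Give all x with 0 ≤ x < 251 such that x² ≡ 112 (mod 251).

83, 168

Since 251 ≡ 3 (mod 4), a square root of 112 is 112^((251+1)/4) = 112^63 mod 251.
Repeated squaring: 112^2≡245, 112^4≡36, 112^8≡41, 112^16≡175, 112^32≡3 (mod 251).
112^63 = 112^(32+16+8+4+2+1) ≡ 83 (mod 251).
Check: 83² = 6889 ≡ 112 (mod 251). The two roots are 83 and 168.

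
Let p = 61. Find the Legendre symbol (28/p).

Pull out 2^2: since 61 ≡ 5 (mod 8), (2/61) = -1, so (2/61)^2 = +1.
Reciprocity: 7 ≡ 3 and 61 ≡ 1 (mod 4), so (7/61) = +(61/7).
Reduce top mod 7: now compute (5/7).
Reciprocity: 5 ≡ 1 and 7 ≡ 3 (mod 4), so (5/7) = +(7/5).
Reduce top mod 5: now compute (2/5).
Pull out 2: since 5 ≡ 5 (mod 8), (2/5) = -1.
Reached (1/5) = 1. Collecting the sign flips along the way, the symbol is -1.

-1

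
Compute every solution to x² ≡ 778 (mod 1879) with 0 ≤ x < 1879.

Since 1879 ≡ 3 (mod 4), a square root of 778 is 778^((1879+1)/4) = 778^470 mod 1879.
Repeated squaring: 778^2≡246, 778^4≡388, 778^8≡224, 778^16≡1322, 778^32≡214, 778^64≡700, 778^128≡1460, 778^256≡814 (mod 1879).
778^470 = 778^(256+128+64+16+4+2) ≡ 1746 (mod 1879).
Check: 1746² = 3048516 ≡ 778 (mod 1879). The two roots are 133 and 1746.

133, 1746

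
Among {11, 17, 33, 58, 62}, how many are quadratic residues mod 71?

1

(11/71) = -1 → non-residue.
(17/71) = -1 → non-residue.
(33/71) = -1 → non-residue.
(58/71) = +1 → QR.
(62/71) = -1 → non-residue.
Total quadratic residues among the 5: 1.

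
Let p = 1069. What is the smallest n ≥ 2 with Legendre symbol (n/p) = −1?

(2/1069) = −1, so 2 is the smallest positive non-residue mod 1069.

2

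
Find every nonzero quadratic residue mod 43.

Square k = 1,…,21 (k and 43−k give the same square):
1²=1, 2²=4, 3²=9, 4²=16, 5²=25, 6²=36, 7²≡6, 8²≡21, 9²≡38, 10²≡14, 11²≡35, 12²≡15, 13²≡40, 14²≡24, 15²≡10, 16²≡41, 17²≡31, 18²≡23, 19²≡17, 20²≡13, 21²≡11 (mod 43).
So the quadratic residues mod 43 are {1, 4, 6, 9, 10, 11, 13, 14, 15, 16, 17, 21, 23, 24, 25, 31, 35, 36, 38, 40, 41}.

1,4,6,9,10,11,13,14,15,16,17,21,23,24,25,31,35,36,38,40,41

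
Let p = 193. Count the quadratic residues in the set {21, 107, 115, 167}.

(21/193) = +1 → QR.
(107/193) = +1 → QR.
(115/193) = -1 → non-residue.
(167/193) = -1 → non-residue.
Total quadratic residues among the 4: 2.

2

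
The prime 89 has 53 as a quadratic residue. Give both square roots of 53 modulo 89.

26, 63

89 ≡ 1 (mod 4), so we find a root by search.
Trying successive values, 26² = 676 ≡ 53 (mod 89). The other root is 89 − 26 = 63.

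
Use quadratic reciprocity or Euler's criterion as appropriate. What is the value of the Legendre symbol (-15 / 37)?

First reduce: -15 ≡ 22 (mod 37).
Pull out 2: since 37 ≡ 5 (mod 8), (2/37) = -1.
Reciprocity: 11 ≡ 3 and 37 ≡ 1 (mod 4), so (11/37) = +(37/11).
Reduce top mod 11: now compute (4/11).
Pull out 2^2: since 11 ≡ 3 (mod 8), (2/11) = -1, so (2/11)^2 = +1.
Reached (1/11) = 1. Collecting the sign flips along the way, the symbol is -1.

-1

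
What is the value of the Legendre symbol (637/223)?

Euler's criterion: (637/223) ≡ 191^111 (mod 223).
191^2 ≡ 132 (mod 223)
191^4 ≡ 30 (mod 223)
191^8 ≡ 8 (mod 223)
191^16 ≡ 64 (mod 223)
191^32 ≡ 82 (mod 223)
191^64 ≡ 34 (mod 223)
191^111 = 191^(64+32+8+4+2+1) ≡ 222 (mod 223).
Result is 222 ≡ −1, so (637/223) = −1.

-1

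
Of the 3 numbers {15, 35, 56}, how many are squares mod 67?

(15/67) = +1 → QR.
(35/67) = +1 → QR.
(56/67) = +1 → QR.
Total quadratic residues among the 3: 3.

3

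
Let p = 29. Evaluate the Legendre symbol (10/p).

-1

Pull out 2: since 29 ≡ 5 (mod 8), (2/29) = -1.
Reciprocity: 5 ≡ 1 and 29 ≡ 1 (mod 4), so (5/29) = +(29/5).
Reduce top mod 5: now compute (4/5).
Pull out 2^2: since 5 ≡ 5 (mod 8), (2/5) = -1, so (2/5)^2 = +1.
Reached (1/5) = 1. Collecting the sign flips along the way, the symbol is -1.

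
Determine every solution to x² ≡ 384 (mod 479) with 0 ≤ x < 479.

87, 392

Since 479 ≡ 3 (mod 4), a square root of 384 is 384^((479+1)/4) = 384^120 mod 479.
Repeated squaring: 384^2≡403, 384^4≡28, 384^8≡305, 384^16≡99, 384^32≡221, 384^64≡462 (mod 479).
384^120 = 384^(64+32+16+8) ≡ 392 (mod 479).
Check: 392² = 153664 ≡ 384 (mod 479). The two roots are 87 and 392.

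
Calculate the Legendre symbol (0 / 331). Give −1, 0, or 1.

Top reduces to 0: gcd > 1, so the symbol is 0.

0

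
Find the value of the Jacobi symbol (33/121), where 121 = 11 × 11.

Reciprocity: 33 ≡ 1 and 121 ≡ 1 (mod 4), so (33/121) = +(121/33).
Reduce top mod 33: now compute (22/33).
Pull out 2: since 33 ≡ 1 (mod 8), (2/33) = +1.
Reciprocity: 11 ≡ 3 and 33 ≡ 1 (mod 4), so (11/33) = +(33/11).
Reduce top mod 11: now compute (0/11).
Top reduces to 0: gcd > 1, so the symbol is 0.

0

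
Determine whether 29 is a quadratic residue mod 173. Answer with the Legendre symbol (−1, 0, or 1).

1

Reciprocity: 29 ≡ 1 and 173 ≡ 1 (mod 4), so (29/173) = +(173/29).
Reduce top mod 29: now compute (28/29).
Pull out 2^2: since 29 ≡ 5 (mod 8), (2/29) = -1, so (2/29)^2 = +1.
Reciprocity: 7 ≡ 3 and 29 ≡ 1 (mod 4), so (7/29) = +(29/7).
Reduce top mod 7: now compute (1/7).
Reached (1/7) = 1. Collecting the sign flips along the way, the symbol is +1.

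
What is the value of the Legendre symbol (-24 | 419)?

1

First reduce: -24 ≡ 395 (mod 419).
Reciprocity: 395 ≡ 3 and 419 ≡ 3 (mod 4), so (395/419) = −(419/395).
Reduce top mod 395: now compute (24/395).
Pull out 2^3: since 395 ≡ 3 (mod 8), (2/395) = -1, so (2/395)^3 = -1.
Reciprocity: 3 ≡ 3 and 395 ≡ 3 (mod 4), so (3/395) = −(395/3).
Reduce top mod 3: now compute (2/3).
Pull out 2: since 3 ≡ 3 (mod 8), (2/3) = -1.
Reached (1/3) = 1. Collecting the sign flips along the way, the symbol is +1.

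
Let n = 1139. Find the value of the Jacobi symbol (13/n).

-1

Reciprocity: 13 ≡ 1 and 1139 ≡ 3 (mod 4), so (13/1139) = +(1139/13).
Reduce top mod 13: now compute (8/13).
Pull out 2^3: since 13 ≡ 5 (mod 8), (2/13) = -1, so (2/13)^3 = -1.
Reached (1/13) = 1. Collecting the sign flips along the way, the symbol is -1.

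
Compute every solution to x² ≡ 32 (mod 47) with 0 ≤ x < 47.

19, 28

Since 47 ≡ 3 (mod 4), a square root of 32 is 32^((47+1)/4) = 32^12 mod 47.
Repeated squaring: 32^2≡37, 32^4≡6, 32^8≡36 (mod 47).
32^12 = 32^(8+4) ≡ 28 (mod 47).
Check: 28² = 784 ≡ 32 (mod 47). The two roots are 19 and 28.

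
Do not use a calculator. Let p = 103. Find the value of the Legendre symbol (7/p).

Reciprocity: 7 ≡ 3 and 103 ≡ 3 (mod 4), so (7/103) = −(103/7).
Reduce top mod 7: now compute (5/7).
Reciprocity: 5 ≡ 1 and 7 ≡ 3 (mod 4), so (5/7) = +(7/5).
Reduce top mod 5: now compute (2/5).
Pull out 2: since 5 ≡ 5 (mod 8), (2/5) = -1.
Reached (1/5) = 1. Collecting the sign flips along the way, the symbol is +1.

1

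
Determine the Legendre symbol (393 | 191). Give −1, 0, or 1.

-1

Euler's criterion: (393/191) ≡ 11^95 (mod 191).
11^2 ≡ 121 (mod 191)
11^4 ≡ 125 (mod 191)
11^8 ≡ 154 (mod 191)
11^16 ≡ 32 (mod 191)
11^32 ≡ 69 (mod 191)
11^64 ≡ 177 (mod 191)
11^95 = 11^(64+16+8+4+2+1) ≡ 190 (mod 191).
Result is 190 ≡ −1, so (393/191) = −1.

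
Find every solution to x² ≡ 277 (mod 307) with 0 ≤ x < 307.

Since 307 ≡ 3 (mod 4), a square root of 277 is 277^((307+1)/4) = 277^77 mod 307.
Repeated squaring: 277^2≡286, 277^4≡134, 277^8≡150, 277^16≡89, 277^32≡246, 277^64≡37 (mod 307).
277^77 = 277^(64+8+4+1) ≡ 225 (mod 307).
Check: 225² = 50625 ≡ 277 (mod 307). The two roots are 82 and 225.

82, 225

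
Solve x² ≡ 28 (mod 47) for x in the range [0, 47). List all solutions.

13, 34

Since 47 ≡ 3 (mod 4), a square root of 28 is 28^((47+1)/4) = 28^12 mod 47.
Repeated squaring: 28^2≡32, 28^4≡37, 28^8≡6 (mod 47).
28^12 = 28^(8+4) ≡ 34 (mod 47).
Check: 34² = 1156 ≡ 28 (mod 47). The two roots are 13 and 34.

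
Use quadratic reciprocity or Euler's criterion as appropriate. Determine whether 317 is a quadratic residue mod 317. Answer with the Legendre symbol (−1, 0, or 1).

First reduce: 317 ≡ 0 (mod 317).
Top reduces to 0: gcd > 1, so the symbol is 0.

0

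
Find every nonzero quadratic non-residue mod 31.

Square k = 1,…,15 (k and 31−k give the same square):
1²=1, 2²=4, 3²=9, 4²=16, 5²=25, 6²≡5, 7²≡18, 8²≡2, 9²≡19, 10²≡7, 11²≡28, 12²≡20, 13²≡14, 14²≡10, 15²≡8 (mod 31).
The residues are {1, 2, 4, 5, 7, 8, 9, 10, 14, 16, 18, 19, 20, 25, 28}; the non-residues are the remaining 15 nonzero classes.

3,6,11,12,13,15,17,21,22,23,24,26,27,29,30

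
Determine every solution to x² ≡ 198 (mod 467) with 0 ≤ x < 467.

Since 467 ≡ 3 (mod 4), a square root of 198 is 198^((467+1)/4) = 198^117 mod 467.
Repeated squaring: 198^2≡443, 198^4≡109, 198^8≡206, 198^16≡406, 198^32≡452, 198^64≡225 (mod 467).
198^117 = 198^(64+32+16+4+1) ≡ 272 (mod 467).
Check: 272² = 73984 ≡ 198 (mod 467). The two roots are 195 and 272.

195, 272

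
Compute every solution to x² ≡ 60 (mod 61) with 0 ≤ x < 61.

11, 50

61 ≡ 1 (mod 4), so we find a root by search.
Trying successive values, 11² = 121 ≡ 60 (mod 61). The other root is 61 − 11 = 50.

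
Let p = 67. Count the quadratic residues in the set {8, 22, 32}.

1

(8/67) = -1 → non-residue.
(22/67) = +1 → QR.
(32/67) = -1 → non-residue.
Total quadratic residues among the 3: 1.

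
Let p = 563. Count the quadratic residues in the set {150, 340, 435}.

1

(150/563) = -1 → non-residue.
(340/563) = -1 → non-residue.
(435/563) = +1 → QR.
Total quadratic residues among the 3: 1.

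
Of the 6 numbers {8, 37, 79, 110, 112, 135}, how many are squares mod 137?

(8/137) = +1 → QR.
(37/137) = +1 → QR.
(79/137) = -1 → non-residue.
(110/137) = -1 → non-residue.
(112/137) = +1 → QR.
(135/137) = +1 → QR.
Total quadratic residues among the 6: 4.

4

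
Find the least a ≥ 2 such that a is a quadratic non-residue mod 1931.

2

(2/1931) = −1, so 2 is the smallest positive non-residue mod 1931.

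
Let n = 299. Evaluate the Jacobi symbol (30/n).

-1

Pull out 2: since 299 ≡ 3 (mod 8), (2/299) = -1.
Reciprocity: 15 ≡ 3 and 299 ≡ 3 (mod 4), so (15/299) = −(299/15).
Reduce top mod 15: now compute (14/15).
Pull out 2: since 15 ≡ 7 (mod 8), (2/15) = +1.
Reciprocity: 7 ≡ 3 and 15 ≡ 3 (mod 4), so (7/15) = −(15/7).
Reduce top mod 7: now compute (1/7).
Reached (1/7) = 1. Collecting the sign flips along the way, the symbol is -1.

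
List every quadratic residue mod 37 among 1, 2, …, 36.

1 3 4 7 9 10 11 12 16 21 25 26 27 28 30 33 34 36

Square k = 1,…,18 (k and 37−k give the same square):
1²=1, 2²=4, 3²=9, 4²=16, 5²=25, 6²=36, 7²≡12, 8²≡27, 9²≡7, 10²≡26, 11²≡10, 12²≡33, 13²≡21, 14²≡11, 15²≡3, 16²≡34, 17²≡30, 18²≡28 (mod 37).
So the quadratic residues mod 37 are {1, 3, 4, 7, 9, 10, 11, 12, 16, 21, 25, 26, 27, 28, 30, 33, 34, 36}.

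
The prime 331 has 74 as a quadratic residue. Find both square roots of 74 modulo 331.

Since 331 ≡ 3 (mod 4), a square root of 74 is 74^((331+1)/4) = 74^83 mod 331.
Repeated squaring: 74^2≡180, 74^4≡293, 74^8≡120, 74^16≡167, 74^32≡85, 74^64≡274 (mod 331).
74^83 = 74^(64+16+2+1) ≡ 111 (mod 331).
Check: 111² = 12321 ≡ 74 (mod 331). The two roots are 111 and 220.

111, 220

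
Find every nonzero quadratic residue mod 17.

Square k = 1,…,8 (k and 17−k give the same square):
1²=1, 2²=4, 3²=9, 4²=16, 5²≡8, 6²≡2, 7²≡15, 8²≡13 (mod 17).
So the quadratic residues mod 17 are {1, 2, 4, 8, 9, 13, 15, 16}.

1 2 4 8 9 13 15 16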